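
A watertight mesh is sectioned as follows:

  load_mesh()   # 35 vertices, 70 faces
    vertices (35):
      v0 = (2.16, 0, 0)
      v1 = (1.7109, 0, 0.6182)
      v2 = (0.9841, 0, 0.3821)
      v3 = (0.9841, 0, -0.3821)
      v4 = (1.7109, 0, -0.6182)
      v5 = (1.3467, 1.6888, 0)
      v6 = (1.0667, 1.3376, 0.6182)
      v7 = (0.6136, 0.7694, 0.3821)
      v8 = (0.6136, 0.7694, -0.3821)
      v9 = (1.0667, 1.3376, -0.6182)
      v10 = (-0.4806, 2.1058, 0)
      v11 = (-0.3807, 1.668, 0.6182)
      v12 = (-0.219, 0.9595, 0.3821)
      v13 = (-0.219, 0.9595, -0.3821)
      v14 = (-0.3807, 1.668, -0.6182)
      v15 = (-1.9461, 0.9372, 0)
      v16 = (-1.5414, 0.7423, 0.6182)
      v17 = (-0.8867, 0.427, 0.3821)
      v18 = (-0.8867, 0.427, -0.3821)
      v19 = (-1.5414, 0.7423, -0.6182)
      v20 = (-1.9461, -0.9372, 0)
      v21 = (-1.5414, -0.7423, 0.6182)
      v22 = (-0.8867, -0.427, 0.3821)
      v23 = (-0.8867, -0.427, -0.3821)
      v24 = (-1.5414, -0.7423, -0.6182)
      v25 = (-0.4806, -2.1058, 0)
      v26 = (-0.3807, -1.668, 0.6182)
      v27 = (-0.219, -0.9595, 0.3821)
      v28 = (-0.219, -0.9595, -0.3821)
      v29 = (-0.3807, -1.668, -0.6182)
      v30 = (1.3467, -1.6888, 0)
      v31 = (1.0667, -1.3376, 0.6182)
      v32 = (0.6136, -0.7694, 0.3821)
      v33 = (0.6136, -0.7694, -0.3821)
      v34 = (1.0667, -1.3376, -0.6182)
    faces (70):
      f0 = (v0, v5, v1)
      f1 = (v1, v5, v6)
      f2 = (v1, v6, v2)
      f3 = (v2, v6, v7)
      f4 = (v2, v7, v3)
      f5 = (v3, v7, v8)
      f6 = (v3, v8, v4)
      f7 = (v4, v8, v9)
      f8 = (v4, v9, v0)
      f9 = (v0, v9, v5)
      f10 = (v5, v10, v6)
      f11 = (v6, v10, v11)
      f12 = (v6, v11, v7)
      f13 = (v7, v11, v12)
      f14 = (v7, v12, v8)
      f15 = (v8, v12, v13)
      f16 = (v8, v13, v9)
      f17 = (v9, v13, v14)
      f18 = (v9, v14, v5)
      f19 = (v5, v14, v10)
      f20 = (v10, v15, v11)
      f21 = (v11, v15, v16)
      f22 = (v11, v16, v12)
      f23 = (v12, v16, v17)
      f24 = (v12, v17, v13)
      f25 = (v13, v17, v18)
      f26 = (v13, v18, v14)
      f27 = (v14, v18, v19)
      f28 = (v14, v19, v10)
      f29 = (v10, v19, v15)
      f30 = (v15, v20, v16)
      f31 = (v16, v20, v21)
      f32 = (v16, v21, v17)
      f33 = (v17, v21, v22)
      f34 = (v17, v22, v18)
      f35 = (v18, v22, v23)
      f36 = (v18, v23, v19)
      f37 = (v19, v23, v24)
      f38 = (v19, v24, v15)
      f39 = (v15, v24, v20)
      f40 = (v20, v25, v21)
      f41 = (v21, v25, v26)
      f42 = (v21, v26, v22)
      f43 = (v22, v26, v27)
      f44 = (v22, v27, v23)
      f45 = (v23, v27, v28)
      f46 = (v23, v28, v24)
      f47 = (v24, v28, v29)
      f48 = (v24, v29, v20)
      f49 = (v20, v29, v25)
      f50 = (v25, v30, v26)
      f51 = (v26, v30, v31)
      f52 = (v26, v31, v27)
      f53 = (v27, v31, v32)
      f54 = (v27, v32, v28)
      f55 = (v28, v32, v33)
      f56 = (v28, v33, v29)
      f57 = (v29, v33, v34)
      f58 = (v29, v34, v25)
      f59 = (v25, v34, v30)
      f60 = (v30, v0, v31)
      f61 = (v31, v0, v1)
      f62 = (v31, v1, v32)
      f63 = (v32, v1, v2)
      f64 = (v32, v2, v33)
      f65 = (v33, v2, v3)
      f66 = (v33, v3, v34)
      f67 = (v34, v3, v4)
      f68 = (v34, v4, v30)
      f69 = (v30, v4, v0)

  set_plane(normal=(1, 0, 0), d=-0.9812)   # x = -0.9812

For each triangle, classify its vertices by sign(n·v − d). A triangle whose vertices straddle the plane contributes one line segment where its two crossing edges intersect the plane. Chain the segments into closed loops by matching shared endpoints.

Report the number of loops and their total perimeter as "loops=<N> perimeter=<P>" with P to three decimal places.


loops=1 perimeter=8.093

Straddling triangles (18 of 70):
  (v10,v15,v11) [+-+] → (-0.9812, 1.70662, 0)–(-0.9812, 1.38766, 0.381054)  len=0.4969
  (v11,v15,v16) [+--] → (-0.9812, 1.38766, 0.381054)–(-0.9812, 1.18908, 0.6182)  len=0.3093
  (v11,v16,v12) [+-+] → (-0.9812, 1.18908, 0.6182)–(-0.9812, 0.834311, 0.518182)  len=0.3686
  (v12,v16,v17) [+-+] → (-0.9812, 0.834311, 0.518182)–(-0.9812, 0.472511, 0.416179)  len=0.3759
  (v14,v18,v19) [++-] → (-0.9812, 0.472511, -0.416179)–(-0.9812, 1.18908, -0.6182)  len=0.7445
  (v14,v19,v10) [+-+] → (-0.9812, 1.18908, -0.6182)–(-0.9812, 1.46235, -0.291734)  len=0.4257
  (v10,v19,v15) [+--] → (-0.9812, 1.46235, -0.291734)–(-0.9812, 1.70662, 0)  len=0.3805
  (v16,v21,v17) [--+] → (-0.9812, 0.258222, 0.416179)–(-0.9812, 0.472511, 0.416179)  len=0.2143
  (v17,v21,v22) [+-+] → (-0.9812, 0.258222, 0.416179)–(-0.9812, -0.472511, 0.416179)  len=0.7307
  (v18,v23,v19) [++-] → (-0.9812, -0.258222, -0.416179)–(-0.9812, 0.472511, -0.416179)  len=0.7307
  (v19,v23,v24) [-+-] → (-0.9812, -0.258222, -0.416179)–(-0.9812, -0.472511, -0.416179)  len=0.2143
  (v20,v25,v21) [-+-] → (-0.9812, -1.70662, 0)–(-0.9812, -1.46235, 0.291734)  len=0.3805
  (v21,v25,v26) [-++] → (-0.9812, -1.46235, 0.291734)–(-0.9812, -1.18908, 0.6182)  len=0.4257
  (v21,v26,v22) [-++] → (-0.9812, -1.18908, 0.6182)–(-0.9812, -0.472511, 0.416179)  len=0.7445
  (v23,v28,v24) [++-] → (-0.9812, -0.834311, -0.518182)–(-0.9812, -0.472511, -0.416179)  len=0.3759
  (v24,v28,v29) [-++] → (-0.9812, -0.834311, -0.518182)–(-0.9812, -1.18908, -0.6182)  len=0.3686
  (v24,v29,v20) [-+-] → (-0.9812, -1.18908, -0.6182)–(-0.9812, -1.38766, -0.381054)  len=0.3093
  (v20,v29,v25) [-++] → (-0.9812, -1.38766, -0.381054)–(-0.9812, -1.70662, 0)  len=0.4969

Chained into 1 loop(s):
  loop 1: 18 segments, perimeter = 8.0930
Total perimeter = 8.093


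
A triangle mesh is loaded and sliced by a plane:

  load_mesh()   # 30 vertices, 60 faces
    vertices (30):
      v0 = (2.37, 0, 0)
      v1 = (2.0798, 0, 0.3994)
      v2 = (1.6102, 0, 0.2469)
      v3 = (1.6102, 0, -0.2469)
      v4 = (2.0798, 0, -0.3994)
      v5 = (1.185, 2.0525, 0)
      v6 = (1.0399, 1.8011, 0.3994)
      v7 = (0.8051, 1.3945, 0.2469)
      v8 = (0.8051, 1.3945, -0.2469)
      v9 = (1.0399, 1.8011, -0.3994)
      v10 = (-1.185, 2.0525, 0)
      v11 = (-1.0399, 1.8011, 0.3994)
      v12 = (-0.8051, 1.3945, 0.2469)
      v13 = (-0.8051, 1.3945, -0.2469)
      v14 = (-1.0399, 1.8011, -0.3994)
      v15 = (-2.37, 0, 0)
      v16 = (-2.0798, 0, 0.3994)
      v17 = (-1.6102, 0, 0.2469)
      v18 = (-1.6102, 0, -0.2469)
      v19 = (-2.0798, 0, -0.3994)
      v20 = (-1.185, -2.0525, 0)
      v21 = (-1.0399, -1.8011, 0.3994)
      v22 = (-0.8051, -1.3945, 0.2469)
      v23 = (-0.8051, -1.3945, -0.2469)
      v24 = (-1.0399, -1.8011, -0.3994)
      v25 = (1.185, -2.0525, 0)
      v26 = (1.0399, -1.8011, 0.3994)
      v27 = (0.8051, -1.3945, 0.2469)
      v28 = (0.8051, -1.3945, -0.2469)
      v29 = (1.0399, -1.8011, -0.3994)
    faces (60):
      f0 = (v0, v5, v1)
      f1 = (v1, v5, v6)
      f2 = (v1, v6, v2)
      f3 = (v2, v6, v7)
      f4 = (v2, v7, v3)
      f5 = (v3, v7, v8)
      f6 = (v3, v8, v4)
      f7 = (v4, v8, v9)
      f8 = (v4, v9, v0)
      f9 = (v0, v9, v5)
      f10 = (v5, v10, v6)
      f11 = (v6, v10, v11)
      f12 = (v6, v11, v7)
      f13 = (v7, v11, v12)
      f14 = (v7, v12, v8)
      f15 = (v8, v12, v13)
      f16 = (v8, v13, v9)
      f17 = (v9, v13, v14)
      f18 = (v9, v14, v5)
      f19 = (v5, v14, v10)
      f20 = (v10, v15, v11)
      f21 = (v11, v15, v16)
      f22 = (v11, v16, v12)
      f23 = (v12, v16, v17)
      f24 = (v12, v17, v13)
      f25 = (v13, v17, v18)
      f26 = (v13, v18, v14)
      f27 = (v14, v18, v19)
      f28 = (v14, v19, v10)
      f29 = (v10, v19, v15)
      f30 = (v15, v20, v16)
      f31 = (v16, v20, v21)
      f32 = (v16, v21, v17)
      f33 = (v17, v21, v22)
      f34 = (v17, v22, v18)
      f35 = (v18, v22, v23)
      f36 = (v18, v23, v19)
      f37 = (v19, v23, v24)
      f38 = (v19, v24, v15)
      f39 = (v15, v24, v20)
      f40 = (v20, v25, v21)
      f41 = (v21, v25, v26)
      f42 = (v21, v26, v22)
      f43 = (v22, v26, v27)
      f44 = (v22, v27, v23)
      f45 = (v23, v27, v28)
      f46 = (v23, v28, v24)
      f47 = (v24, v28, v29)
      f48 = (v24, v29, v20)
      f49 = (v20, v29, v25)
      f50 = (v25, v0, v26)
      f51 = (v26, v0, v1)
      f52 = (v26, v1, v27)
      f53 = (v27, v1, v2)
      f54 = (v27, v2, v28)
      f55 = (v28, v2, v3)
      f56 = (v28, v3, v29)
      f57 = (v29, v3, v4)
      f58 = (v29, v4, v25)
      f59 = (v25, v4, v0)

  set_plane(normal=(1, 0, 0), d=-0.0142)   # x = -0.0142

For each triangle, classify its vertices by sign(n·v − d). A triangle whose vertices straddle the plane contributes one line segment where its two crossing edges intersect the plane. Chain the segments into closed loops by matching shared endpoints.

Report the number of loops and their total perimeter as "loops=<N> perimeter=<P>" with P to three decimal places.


Straddling triangles (20 of 60):
  (v5,v10,v6) [+-+] → (-0.0142, 2.0525, 0)–(-0.0142, 1.92021, 0.210175)  len=0.2483
  (v6,v10,v11) [+--] → (-0.0142, 1.92021, 0.210175)–(-0.0142, 1.8011, 0.3994)  len=0.2236
  (v6,v11,v7) [+-+] → (-0.0142, 1.8011, 0.3994)–(-0.0142, 1.57506, 0.31462)  len=0.2414
  (v7,v11,v12) [+--] → (-0.0142, 1.57506, 0.31462)–(-0.0142, 1.3945, 0.2469)  len=0.1928
  (v7,v12,v8) [+-+] → (-0.0142, 1.3945, 0.2469)–(-0.0142, 1.3945, 0.00435471)  len=0.2425
  (v8,v12,v13) [+--] → (-0.0142, 1.3945, 0.00435471)–(-0.0142, 1.3945, -0.2469)  len=0.2513
  (v8,v13,v9) [+-+] → (-0.0142, 1.3945, -0.2469)–(-0.0142, 1.5688, -0.312272)  len=0.1862
  (v9,v13,v14) [+--] → (-0.0142, 1.5688, -0.312272)–(-0.0142, 1.8011, -0.3994)  len=0.2481
  (v9,v14,v5) [+-+] → (-0.0142, 1.8011, -0.3994)–(-0.0142, 1.917, -0.215273)  len=0.2176
  (v5,v14,v10) [+--] → (-0.0142, 1.917, -0.215273)–(-0.0142, 2.0525, 0)  len=0.2544
  (v20,v25,v21) [-+-] → (-0.0142, -2.0525, 0)–(-0.0142, -1.917, 0.215273)  len=0.2544
  (v21,v25,v26) [-++] → (-0.0142, -1.917, 0.215273)–(-0.0142, -1.8011, 0.3994)  len=0.2176
  (v21,v26,v22) [-+-] → (-0.0142, -1.8011, 0.3994)–(-0.0142, -1.5688, 0.312272)  len=0.2481
  (v22,v26,v27) [-++] → (-0.0142, -1.5688, 0.312272)–(-0.0142, -1.3945, 0.2469)  len=0.1862
  (v22,v27,v23) [-+-] → (-0.0142, -1.3945, 0.2469)–(-0.0142, -1.3945, -0.00435471)  len=0.2513
  (v23,v27,v28) [-++] → (-0.0142, -1.3945, -0.00435471)–(-0.0142, -1.3945, -0.2469)  len=0.2425
  (v23,v28,v24) [-+-] → (-0.0142, -1.3945, -0.2469)–(-0.0142, -1.57506, -0.31462)  len=0.1928
  (v24,v28,v29) [-++] → (-0.0142, -1.57506, -0.31462)–(-0.0142, -1.8011, -0.3994)  len=0.2414
  (v24,v29,v20) [-+-] → (-0.0142, -1.8011, -0.3994)–(-0.0142, -1.92021, -0.210175)  len=0.2236
  (v20,v29,v25) [-++] → (-0.0142, -1.92021, -0.210175)–(-0.0142, -2.0525, 0)  len=0.2483

Chained into 2 loop(s):
  loop 1: 10 segments, perimeter = 2.3062
  loop 2: 10 segments, perimeter = 2.3062
Total perimeter = 4.612

loops=2 perimeter=4.612


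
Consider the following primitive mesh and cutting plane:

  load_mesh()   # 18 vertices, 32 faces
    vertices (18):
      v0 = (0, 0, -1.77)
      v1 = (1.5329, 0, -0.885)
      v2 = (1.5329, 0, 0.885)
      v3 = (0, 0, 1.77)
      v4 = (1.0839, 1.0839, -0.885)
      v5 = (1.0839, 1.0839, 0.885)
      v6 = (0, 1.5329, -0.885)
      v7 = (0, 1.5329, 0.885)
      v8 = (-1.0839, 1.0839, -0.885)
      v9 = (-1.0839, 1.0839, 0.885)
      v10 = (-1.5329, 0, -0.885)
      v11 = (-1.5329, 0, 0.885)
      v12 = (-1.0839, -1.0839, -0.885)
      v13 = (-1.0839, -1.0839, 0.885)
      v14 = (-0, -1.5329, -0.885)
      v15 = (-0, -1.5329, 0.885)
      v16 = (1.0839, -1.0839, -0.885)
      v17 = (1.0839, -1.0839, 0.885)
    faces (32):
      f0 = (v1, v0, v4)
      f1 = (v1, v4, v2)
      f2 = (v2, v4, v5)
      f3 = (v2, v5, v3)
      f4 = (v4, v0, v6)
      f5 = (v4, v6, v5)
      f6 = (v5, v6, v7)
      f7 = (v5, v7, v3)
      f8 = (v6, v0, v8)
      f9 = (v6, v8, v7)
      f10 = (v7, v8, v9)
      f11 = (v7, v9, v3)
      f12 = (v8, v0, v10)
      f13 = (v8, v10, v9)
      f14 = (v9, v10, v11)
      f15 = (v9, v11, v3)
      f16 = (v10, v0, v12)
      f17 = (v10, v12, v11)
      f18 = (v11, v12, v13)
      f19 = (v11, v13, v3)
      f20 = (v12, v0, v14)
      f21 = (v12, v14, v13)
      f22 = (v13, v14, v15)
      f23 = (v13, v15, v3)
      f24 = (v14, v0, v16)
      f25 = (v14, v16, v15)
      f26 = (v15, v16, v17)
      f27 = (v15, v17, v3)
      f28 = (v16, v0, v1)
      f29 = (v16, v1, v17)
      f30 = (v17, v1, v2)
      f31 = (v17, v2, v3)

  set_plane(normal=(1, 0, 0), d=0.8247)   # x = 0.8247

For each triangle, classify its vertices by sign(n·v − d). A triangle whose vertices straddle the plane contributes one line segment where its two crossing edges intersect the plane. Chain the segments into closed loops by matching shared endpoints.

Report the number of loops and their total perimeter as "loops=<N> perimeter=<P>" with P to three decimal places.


Straddling triangles (12 of 32):
  (v1,v0,v4) [+-+] → (0.8247, 0, -1.29387)–(0.8247, 0.8247, -1.09664)  len=0.8480
  (v2,v5,v3) [++-] → (0.8247, 0.8247, 1.09664)–(0.8247, 0, 1.29387)  len=0.8480
  (v4,v0,v6) [+--] → (0.8247, 0.8247, -1.09664)–(0.8247, 1.19127, -0.885)  len=0.4233
  (v4,v6,v5) [+-+] → (0.8247, 1.19127, -0.885)–(0.8247, 1.19127, 0.461728)  len=1.3467
  (v5,v6,v7) [+--] → (0.8247, 1.19127, 0.461728)–(0.8247, 1.19127, 0.885)  len=0.4233
  (v5,v7,v3) [+--] → (0.8247, 1.19127, 0.885)–(0.8247, 0.8247, 1.09664)  len=0.4233
  (v14,v0,v16) [--+] → (0.8247, -0.8247, -1.09664)–(0.8247, -1.19127, -0.885)  len=0.4233
  (v14,v16,v15) [-+-] → (0.8247, -1.19127, -0.885)–(0.8247, -1.19127, -0.461728)  len=0.4233
  (v15,v16,v17) [-++] → (0.8247, -1.19127, -0.461728)–(0.8247, -1.19127, 0.885)  len=1.3467
  (v15,v17,v3) [-+-] → (0.8247, -1.19127, 0.885)–(0.8247, -0.8247, 1.09664)  len=0.4233
  (v16,v0,v1) [+-+] → (0.8247, -0.8247, -1.09664)–(0.8247, 0, -1.29387)  len=0.8480
  (v17,v2,v3) [++-] → (0.8247, 0, 1.29387)–(0.8247, -0.8247, 1.09664)  len=0.8480

Chained into 1 loop(s):
  loop 1: 12 segments, perimeter = 8.6249
Total perimeter = 8.625

loops=1 perimeter=8.625


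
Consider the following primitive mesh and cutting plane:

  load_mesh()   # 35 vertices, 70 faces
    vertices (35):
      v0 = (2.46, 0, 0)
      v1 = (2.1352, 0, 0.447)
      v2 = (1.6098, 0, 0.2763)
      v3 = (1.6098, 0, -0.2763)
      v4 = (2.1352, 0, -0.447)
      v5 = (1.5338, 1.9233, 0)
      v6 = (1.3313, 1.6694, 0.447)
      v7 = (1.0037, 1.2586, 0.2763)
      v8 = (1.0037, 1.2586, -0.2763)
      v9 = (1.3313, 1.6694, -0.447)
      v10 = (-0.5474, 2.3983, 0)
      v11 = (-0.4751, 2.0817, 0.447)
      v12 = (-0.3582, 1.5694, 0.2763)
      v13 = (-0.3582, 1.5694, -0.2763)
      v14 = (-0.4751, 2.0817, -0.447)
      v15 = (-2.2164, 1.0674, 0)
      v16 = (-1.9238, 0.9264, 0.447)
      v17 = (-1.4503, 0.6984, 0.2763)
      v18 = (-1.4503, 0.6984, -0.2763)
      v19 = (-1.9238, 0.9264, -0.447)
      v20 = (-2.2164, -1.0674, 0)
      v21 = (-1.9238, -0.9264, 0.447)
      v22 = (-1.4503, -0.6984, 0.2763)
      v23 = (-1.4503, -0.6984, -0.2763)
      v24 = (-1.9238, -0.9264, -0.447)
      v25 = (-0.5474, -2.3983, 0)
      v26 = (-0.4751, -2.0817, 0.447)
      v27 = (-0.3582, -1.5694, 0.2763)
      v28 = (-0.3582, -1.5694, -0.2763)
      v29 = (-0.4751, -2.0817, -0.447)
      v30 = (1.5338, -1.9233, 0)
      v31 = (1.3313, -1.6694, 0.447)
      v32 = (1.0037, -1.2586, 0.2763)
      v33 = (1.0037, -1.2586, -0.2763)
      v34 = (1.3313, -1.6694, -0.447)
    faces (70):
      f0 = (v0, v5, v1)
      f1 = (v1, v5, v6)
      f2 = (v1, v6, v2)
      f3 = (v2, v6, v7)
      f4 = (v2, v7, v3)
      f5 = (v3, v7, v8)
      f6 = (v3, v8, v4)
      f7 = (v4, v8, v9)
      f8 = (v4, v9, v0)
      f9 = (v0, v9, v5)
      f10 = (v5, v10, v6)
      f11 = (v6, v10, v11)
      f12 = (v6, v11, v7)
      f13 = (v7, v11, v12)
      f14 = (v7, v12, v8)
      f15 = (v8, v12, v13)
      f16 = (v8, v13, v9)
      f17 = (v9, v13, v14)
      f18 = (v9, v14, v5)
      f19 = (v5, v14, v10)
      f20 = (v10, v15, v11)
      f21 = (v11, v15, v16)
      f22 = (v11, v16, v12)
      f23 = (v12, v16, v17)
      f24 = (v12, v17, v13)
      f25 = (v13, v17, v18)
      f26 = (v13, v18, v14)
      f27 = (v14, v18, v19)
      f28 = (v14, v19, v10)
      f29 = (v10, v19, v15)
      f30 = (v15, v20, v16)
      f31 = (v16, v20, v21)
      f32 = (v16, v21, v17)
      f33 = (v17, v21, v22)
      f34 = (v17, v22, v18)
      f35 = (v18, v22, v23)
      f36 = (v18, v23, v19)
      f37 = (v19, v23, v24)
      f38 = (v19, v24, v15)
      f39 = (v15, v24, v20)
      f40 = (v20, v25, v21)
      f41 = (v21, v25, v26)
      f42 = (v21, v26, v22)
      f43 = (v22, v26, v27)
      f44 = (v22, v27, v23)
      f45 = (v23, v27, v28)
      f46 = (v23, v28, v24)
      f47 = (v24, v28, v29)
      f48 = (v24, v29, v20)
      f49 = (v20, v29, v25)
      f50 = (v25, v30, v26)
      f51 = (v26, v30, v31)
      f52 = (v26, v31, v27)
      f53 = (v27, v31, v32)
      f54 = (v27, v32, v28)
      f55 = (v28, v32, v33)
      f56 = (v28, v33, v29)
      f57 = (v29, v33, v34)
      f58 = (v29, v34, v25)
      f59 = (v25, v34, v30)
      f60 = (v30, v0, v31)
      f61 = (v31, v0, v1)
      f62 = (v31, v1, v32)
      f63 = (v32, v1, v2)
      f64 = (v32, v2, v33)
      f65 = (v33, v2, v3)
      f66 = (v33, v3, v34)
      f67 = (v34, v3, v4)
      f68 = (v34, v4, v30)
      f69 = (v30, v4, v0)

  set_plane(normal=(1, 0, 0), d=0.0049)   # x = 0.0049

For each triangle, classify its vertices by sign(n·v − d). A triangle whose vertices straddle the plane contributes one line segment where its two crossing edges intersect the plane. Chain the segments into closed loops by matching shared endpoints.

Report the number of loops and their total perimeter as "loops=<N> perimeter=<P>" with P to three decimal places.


loops=2 perimeter=5.318

Straddling triangles (20 of 70):
  (v5,v10,v6) [+-+] → (0.0049, 2.27225, 0)–(0.0049, 2.18402, 0.131409)  len=0.1583
  (v6,v10,v11) [+--] → (0.0049, 2.18402, 0.131409)–(0.0049, 1.97214, 0.447)  len=0.3801
  (v6,v11,v7) [+-+] → (0.0049, 1.97214, 0.447)–(0.0049, 1.81453, 0.391593)  len=0.1671
  (v7,v11,v12) [+--] → (0.0049, 1.81453, 0.391593)–(0.0049, 1.48654, 0.2763)  len=0.3477
  (v7,v12,v8) [+-+] → (0.0049, 1.48654, 0.2763)–(0.0049, 1.48654, 0.12897)  len=0.1473
  (v8,v12,v13) [+--] → (0.0049, 1.48654, 0.12897)–(0.0049, 1.48654, -0.2763)  len=0.4053
  (v8,v13,v9) [+-+] → (0.0049, 1.48654, -0.2763)–(0.0049, 1.59089, -0.312986)  len=0.1106
  (v9,v13,v14) [+--] → (0.0049, 1.59089, -0.312986)–(0.0049, 1.97214, -0.447)  len=0.4041
  (v9,v14,v5) [+-+] → (0.0049, 1.97214, -0.447)–(0.0049, 2.04385, -0.340195)  len=0.1286
  (v5,v14,v10) [+--] → (0.0049, 2.04385, -0.340195)–(0.0049, 2.27225, 0)  len=0.4098
  (v25,v30,v26) [-+-] → (0.0049, -2.27225, 0)–(0.0049, -2.04385, 0.340195)  len=0.4098
  (v26,v30,v31) [-++] → (0.0049, -2.04385, 0.340195)–(0.0049, -1.97214, 0.447)  len=0.1286
  (v26,v31,v27) [-+-] → (0.0049, -1.97214, 0.447)–(0.0049, -1.59089, 0.312986)  len=0.4041
  (v27,v31,v32) [-++] → (0.0049, -1.59089, 0.312986)–(0.0049, -1.48654, 0.2763)  len=0.1106
  (v27,v32,v28) [-+-] → (0.0049, -1.48654, 0.2763)–(0.0049, -1.48654, -0.12897)  len=0.4053
  (v28,v32,v33) [-++] → (0.0049, -1.48654, -0.12897)–(0.0049, -1.48654, -0.2763)  len=0.1473
  (v28,v33,v29) [-+-] → (0.0049, -1.48654, -0.2763)–(0.0049, -1.81453, -0.391593)  len=0.3477
  (v29,v33,v34) [-++] → (0.0049, -1.81453, -0.391593)–(0.0049, -1.97214, -0.447)  len=0.1671
  (v29,v34,v25) [-+-] → (0.0049, -1.97214, -0.447)–(0.0049, -2.18402, -0.131409)  len=0.3801
  (v25,v34,v30) [-++] → (0.0049, -2.18402, -0.131409)–(0.0049, -2.27225, 0)  len=0.1583

Chained into 2 loop(s):
  loop 1: 10 segments, perimeter = 2.6589
  loop 2: 10 segments, perimeter = 2.6589
Total perimeter = 5.318


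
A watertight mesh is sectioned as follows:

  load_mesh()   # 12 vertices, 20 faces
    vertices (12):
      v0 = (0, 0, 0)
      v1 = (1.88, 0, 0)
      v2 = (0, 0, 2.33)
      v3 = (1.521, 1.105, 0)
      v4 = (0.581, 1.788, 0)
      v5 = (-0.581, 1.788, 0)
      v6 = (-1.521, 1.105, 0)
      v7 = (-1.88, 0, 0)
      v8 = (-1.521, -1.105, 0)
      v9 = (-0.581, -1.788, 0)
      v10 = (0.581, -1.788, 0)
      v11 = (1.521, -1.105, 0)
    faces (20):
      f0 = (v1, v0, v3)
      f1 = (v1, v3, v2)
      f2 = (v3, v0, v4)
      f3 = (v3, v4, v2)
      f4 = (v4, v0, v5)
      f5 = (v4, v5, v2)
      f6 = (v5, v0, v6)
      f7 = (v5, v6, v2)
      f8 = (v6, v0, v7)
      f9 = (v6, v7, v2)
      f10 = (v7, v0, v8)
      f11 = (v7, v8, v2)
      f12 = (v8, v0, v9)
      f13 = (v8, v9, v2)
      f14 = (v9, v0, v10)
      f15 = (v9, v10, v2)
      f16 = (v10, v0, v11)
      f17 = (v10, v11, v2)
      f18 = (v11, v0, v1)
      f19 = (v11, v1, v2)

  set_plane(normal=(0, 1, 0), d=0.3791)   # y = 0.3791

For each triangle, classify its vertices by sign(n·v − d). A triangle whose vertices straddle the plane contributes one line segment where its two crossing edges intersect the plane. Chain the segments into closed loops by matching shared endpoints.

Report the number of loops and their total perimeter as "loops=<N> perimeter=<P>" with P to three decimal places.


loops=1 perimeter=8.698

Straddling triangles (10 of 20):
  (v1,v0,v3) [--+] → (0.52182, 0.3791, 0)–(1.75684, 0.3791, 0)  len=1.2350
  (v1,v3,v2) [-+-] → (1.75684, 0.3791, 0)–(0.52182, 0.3791, 1.53063)  len=1.9667
  (v3,v0,v4) [+-+] → (0.52182, 0.3791, 0)–(0.123186, 0.3791, 0)  len=0.3986
  (v3,v4,v2) [++-] → (0.123186, 0.3791, 1.83598)–(0.52182, 0.3791, 1.53063)  len=0.5021
  (v4,v0,v5) [+-+] → (0.123186, 0.3791, 0)–(-0.123186, 0.3791, 0)  len=0.2464
  (v4,v5,v2) [++-] → (-0.123186, 0.3791, 1.83598)–(0.123186, 0.3791, 1.83598)  len=0.2464
  (v5,v0,v6) [+-+] → (-0.123186, 0.3791, 0)–(-0.52182, 0.3791, 0)  len=0.3986
  (v5,v6,v2) [++-] → (-0.52182, 0.3791, 1.53063)–(-0.123186, 0.3791, 1.83598)  len=0.5021
  (v6,v0,v7) [+--] → (-0.52182, 0.3791, 0)–(-1.75684, 0.3791, 0)  len=1.2350
  (v6,v7,v2) [+--] → (-1.75684, 0.3791, 0)–(-0.52182, 0.3791, 1.53063)  len=1.9667

Chained into 1 loop(s):
  loop 1: 10 segments, perimeter = 8.6978
Total perimeter = 8.698


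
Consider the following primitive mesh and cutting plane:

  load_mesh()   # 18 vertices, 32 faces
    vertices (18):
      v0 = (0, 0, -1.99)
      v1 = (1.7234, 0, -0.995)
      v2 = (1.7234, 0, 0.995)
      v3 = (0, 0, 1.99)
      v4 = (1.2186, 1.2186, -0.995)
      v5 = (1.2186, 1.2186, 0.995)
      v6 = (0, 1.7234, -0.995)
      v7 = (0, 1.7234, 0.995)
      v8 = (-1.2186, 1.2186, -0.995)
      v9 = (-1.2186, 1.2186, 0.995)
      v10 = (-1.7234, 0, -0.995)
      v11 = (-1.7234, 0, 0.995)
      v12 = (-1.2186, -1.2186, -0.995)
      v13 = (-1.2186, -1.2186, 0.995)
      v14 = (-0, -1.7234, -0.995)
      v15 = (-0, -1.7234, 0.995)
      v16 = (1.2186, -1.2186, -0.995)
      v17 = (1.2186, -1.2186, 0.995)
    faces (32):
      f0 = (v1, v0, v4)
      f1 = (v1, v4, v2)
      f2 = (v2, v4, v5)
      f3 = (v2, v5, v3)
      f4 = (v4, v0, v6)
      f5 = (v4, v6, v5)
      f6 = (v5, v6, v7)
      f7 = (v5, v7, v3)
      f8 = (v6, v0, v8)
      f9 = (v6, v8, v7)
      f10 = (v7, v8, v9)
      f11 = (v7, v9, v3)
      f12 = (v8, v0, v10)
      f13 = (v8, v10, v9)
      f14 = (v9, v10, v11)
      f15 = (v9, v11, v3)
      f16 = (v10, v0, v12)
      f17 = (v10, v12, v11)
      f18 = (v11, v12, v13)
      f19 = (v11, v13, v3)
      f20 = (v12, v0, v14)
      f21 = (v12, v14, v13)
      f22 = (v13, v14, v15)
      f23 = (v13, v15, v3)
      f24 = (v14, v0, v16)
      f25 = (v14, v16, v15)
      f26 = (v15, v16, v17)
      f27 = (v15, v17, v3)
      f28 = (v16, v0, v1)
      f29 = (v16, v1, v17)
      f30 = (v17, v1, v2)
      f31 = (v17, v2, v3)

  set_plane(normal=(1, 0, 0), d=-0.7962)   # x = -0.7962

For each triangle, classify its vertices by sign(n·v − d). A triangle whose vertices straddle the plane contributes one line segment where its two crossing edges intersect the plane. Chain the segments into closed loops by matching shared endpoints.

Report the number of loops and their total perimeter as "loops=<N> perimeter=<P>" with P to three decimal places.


Straddling triangles (12 of 32):
  (v6,v0,v8) [++-] → (-0.7962, 0.7962, -1.33989)–(-0.7962, 1.39358, -0.995)  len=0.6898
  (v6,v8,v7) [+-+] → (-0.7962, 1.39358, -0.995)–(-0.7962, 1.39358, -0.305212)  len=0.6898
  (v7,v8,v9) [+--] → (-0.7962, 1.39358, -0.305212)–(-0.7962, 1.39358, 0.995)  len=1.3002
  (v7,v9,v3) [+-+] → (-0.7962, 1.39358, 0.995)–(-0.7962, 0.7962, 1.33989)  len=0.6898
  (v8,v0,v10) [-+-] → (-0.7962, 0.7962, -1.33989)–(-0.7962, 0, -1.53032)  len=0.8187
  (v9,v11,v3) [--+] → (-0.7962, 0, 1.53032)–(-0.7962, 0.7962, 1.33989)  len=0.8187
  (v10,v0,v12) [-+-] → (-0.7962, 0, -1.53032)–(-0.7962, -0.7962, -1.33989)  len=0.8187
  (v11,v13,v3) [--+] → (-0.7962, -0.7962, 1.33989)–(-0.7962, 0, 1.53032)  len=0.8187
  (v12,v0,v14) [-++] → (-0.7962, -0.7962, -1.33989)–(-0.7962, -1.39358, -0.995)  len=0.6898
  (v12,v14,v13) [-+-] → (-0.7962, -1.39358, -0.995)–(-0.7962, -1.39358, 0.305212)  len=1.3002
  (v13,v14,v15) [-++] → (-0.7962, -1.39358, 0.305212)–(-0.7962, -1.39358, 0.995)  len=0.6898
  (v13,v15,v3) [-++] → (-0.7962, -1.39358, 0.995)–(-0.7962, -0.7962, 1.33989)  len=0.6898

Chained into 1 loop(s):
  loop 1: 12 segments, perimeter = 10.0138
Total perimeter = 10.014

loops=1 perimeter=10.014


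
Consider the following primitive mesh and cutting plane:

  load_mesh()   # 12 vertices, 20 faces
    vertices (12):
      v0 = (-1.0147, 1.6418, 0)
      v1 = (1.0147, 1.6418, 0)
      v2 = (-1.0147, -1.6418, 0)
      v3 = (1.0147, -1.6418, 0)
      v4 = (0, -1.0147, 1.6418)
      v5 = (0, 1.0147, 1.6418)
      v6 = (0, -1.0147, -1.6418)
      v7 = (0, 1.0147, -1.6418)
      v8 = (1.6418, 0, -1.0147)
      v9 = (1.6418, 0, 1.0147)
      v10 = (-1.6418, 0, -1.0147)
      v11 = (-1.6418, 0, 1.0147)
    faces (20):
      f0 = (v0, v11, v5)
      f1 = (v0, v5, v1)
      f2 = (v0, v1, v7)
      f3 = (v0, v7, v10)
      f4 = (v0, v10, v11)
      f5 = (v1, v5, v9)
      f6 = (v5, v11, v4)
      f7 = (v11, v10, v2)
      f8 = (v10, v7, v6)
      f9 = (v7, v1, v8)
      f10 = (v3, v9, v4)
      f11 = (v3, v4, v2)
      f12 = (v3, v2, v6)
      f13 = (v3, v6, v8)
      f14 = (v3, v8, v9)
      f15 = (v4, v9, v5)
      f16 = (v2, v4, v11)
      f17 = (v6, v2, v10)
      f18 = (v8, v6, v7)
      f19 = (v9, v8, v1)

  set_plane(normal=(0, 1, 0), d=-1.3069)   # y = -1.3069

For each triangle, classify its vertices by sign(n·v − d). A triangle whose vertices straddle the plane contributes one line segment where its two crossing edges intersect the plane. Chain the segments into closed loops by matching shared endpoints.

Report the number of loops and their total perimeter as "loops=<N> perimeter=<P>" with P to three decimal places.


Straddling triangles (8 of 20):
  (v11,v10,v2) [++-] → (-1.14262, -1.3069, -0.206982)–(-1.14262, -1.3069, 0.206982)  len=0.4140
  (v3,v9,v4) [-++] → (1.14262, -1.3069, 0.206982)–(0.472804, -1.3069, 0.876796)  len=0.9473
  (v3,v4,v2) [-+-] → (0.472804, -1.3069, 0.876796)–(-0.472804, -1.3069, 0.876796)  len=0.9456
  (v3,v2,v6) [--+] → (-0.472804, -1.3069, -0.876796)–(0.472804, -1.3069, -0.876796)  len=0.9456
  (v3,v6,v8) [-++] → (0.472804, -1.3069, -0.876796)–(1.14262, -1.3069, -0.206982)  len=0.9473
  (v3,v8,v9) [-++] → (1.14262, -1.3069, -0.206982)–(1.14262, -1.3069, 0.206982)  len=0.4140
  (v2,v4,v11) [-++] → (-0.472804, -1.3069, 0.876796)–(-1.14262, -1.3069, 0.206982)  len=0.9473
  (v6,v2,v10) [+-+] → (-0.472804, -1.3069, -0.876796)–(-1.14262, -1.3069, -0.206982)  len=0.9473

Chained into 1 loop(s):
  loop 1: 8 segments, perimeter = 6.5082
Total perimeter = 6.508

loops=1 perimeter=6.508


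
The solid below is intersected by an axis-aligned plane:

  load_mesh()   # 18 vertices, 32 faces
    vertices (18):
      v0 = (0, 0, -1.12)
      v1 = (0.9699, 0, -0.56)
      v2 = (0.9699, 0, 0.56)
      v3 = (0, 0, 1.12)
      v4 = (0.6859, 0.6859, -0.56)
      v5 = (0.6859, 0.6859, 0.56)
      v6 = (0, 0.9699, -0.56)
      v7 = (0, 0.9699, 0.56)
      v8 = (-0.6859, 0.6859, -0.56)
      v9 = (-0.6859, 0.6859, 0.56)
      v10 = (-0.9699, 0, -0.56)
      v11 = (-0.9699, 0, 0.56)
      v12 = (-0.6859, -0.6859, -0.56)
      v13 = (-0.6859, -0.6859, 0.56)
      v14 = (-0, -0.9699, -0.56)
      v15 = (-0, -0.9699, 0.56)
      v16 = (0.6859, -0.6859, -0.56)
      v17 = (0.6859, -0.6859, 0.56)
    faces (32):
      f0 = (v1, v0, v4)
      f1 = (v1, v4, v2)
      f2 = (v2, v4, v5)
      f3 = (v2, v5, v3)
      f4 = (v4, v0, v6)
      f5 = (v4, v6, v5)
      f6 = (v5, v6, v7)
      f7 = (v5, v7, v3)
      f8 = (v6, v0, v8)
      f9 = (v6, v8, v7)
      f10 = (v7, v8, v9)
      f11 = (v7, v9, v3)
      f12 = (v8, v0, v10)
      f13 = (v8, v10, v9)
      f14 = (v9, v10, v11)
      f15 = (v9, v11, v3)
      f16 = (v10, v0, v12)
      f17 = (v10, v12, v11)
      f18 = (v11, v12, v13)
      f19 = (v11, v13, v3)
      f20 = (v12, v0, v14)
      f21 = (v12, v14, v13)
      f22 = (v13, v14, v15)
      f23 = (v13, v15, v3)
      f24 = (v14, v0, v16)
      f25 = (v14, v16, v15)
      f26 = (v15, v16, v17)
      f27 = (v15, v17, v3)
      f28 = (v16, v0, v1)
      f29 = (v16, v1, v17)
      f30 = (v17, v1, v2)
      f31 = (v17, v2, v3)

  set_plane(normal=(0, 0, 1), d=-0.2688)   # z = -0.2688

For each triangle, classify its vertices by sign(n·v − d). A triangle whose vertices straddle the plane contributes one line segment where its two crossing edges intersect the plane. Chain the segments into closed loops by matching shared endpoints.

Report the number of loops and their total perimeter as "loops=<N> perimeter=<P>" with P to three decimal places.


loops=1 perimeter=5.939

Straddling triangles (16 of 32):
  (v1,v4,v2) [--+] → (0.75974, 0.507566, -0.2688)–(0.9699, 0, -0.2688)  len=0.5494
  (v2,v4,v5) [+-+] → (0.75974, 0.507566, -0.2688)–(0.6859, 0.6859, -0.2688)  len=0.1930
  (v4,v6,v5) [--+] → (0.178334, 0.89606, -0.2688)–(0.6859, 0.6859, -0.2688)  len=0.5494
  (v5,v6,v7) [+-+] → (0.178334, 0.89606, -0.2688)–(0, 0.9699, -0.2688)  len=0.1930
  (v6,v8,v7) [--+] → (-0.507566, 0.75974, -0.2688)–(0, 0.9699, -0.2688)  len=0.5494
  (v7,v8,v9) [+-+] → (-0.507566, 0.75974, -0.2688)–(-0.6859, 0.6859, -0.2688)  len=0.1930
  (v8,v10,v9) [--+] → (-0.89606, 0.178334, -0.2688)–(-0.6859, 0.6859, -0.2688)  len=0.5494
  (v9,v10,v11) [+-+] → (-0.89606, 0.178334, -0.2688)–(-0.9699, 0, -0.2688)  len=0.1930
  (v10,v12,v11) [--+] → (-0.75974, -0.507566, -0.2688)–(-0.9699, 0, -0.2688)  len=0.5494
  (v11,v12,v13) [+-+] → (-0.75974, -0.507566, -0.2688)–(-0.6859, -0.6859, -0.2688)  len=0.1930
  (v12,v14,v13) [--+] → (-0.178334, -0.89606, -0.2688)–(-0.6859, -0.6859, -0.2688)  len=0.5494
  (v13,v14,v15) [+-+] → (-0.178334, -0.89606, -0.2688)–(0, -0.9699, -0.2688)  len=0.1930
  (v14,v16,v15) [--+] → (0.507566, -0.75974, -0.2688)–(0, -0.9699, -0.2688)  len=0.5494
  (v15,v16,v17) [+-+] → (0.507566, -0.75974, -0.2688)–(0.6859, -0.6859, -0.2688)  len=0.1930
  (v16,v1,v17) [--+] → (0.89606, -0.178334, -0.2688)–(0.6859, -0.6859, -0.2688)  len=0.5494
  (v17,v1,v2) [+-+] → (0.89606, -0.178334, -0.2688)–(0.9699, 0, -0.2688)  len=0.1930

Chained into 1 loop(s):
  loop 1: 16 segments, perimeter = 5.9390
Total perimeter = 5.939


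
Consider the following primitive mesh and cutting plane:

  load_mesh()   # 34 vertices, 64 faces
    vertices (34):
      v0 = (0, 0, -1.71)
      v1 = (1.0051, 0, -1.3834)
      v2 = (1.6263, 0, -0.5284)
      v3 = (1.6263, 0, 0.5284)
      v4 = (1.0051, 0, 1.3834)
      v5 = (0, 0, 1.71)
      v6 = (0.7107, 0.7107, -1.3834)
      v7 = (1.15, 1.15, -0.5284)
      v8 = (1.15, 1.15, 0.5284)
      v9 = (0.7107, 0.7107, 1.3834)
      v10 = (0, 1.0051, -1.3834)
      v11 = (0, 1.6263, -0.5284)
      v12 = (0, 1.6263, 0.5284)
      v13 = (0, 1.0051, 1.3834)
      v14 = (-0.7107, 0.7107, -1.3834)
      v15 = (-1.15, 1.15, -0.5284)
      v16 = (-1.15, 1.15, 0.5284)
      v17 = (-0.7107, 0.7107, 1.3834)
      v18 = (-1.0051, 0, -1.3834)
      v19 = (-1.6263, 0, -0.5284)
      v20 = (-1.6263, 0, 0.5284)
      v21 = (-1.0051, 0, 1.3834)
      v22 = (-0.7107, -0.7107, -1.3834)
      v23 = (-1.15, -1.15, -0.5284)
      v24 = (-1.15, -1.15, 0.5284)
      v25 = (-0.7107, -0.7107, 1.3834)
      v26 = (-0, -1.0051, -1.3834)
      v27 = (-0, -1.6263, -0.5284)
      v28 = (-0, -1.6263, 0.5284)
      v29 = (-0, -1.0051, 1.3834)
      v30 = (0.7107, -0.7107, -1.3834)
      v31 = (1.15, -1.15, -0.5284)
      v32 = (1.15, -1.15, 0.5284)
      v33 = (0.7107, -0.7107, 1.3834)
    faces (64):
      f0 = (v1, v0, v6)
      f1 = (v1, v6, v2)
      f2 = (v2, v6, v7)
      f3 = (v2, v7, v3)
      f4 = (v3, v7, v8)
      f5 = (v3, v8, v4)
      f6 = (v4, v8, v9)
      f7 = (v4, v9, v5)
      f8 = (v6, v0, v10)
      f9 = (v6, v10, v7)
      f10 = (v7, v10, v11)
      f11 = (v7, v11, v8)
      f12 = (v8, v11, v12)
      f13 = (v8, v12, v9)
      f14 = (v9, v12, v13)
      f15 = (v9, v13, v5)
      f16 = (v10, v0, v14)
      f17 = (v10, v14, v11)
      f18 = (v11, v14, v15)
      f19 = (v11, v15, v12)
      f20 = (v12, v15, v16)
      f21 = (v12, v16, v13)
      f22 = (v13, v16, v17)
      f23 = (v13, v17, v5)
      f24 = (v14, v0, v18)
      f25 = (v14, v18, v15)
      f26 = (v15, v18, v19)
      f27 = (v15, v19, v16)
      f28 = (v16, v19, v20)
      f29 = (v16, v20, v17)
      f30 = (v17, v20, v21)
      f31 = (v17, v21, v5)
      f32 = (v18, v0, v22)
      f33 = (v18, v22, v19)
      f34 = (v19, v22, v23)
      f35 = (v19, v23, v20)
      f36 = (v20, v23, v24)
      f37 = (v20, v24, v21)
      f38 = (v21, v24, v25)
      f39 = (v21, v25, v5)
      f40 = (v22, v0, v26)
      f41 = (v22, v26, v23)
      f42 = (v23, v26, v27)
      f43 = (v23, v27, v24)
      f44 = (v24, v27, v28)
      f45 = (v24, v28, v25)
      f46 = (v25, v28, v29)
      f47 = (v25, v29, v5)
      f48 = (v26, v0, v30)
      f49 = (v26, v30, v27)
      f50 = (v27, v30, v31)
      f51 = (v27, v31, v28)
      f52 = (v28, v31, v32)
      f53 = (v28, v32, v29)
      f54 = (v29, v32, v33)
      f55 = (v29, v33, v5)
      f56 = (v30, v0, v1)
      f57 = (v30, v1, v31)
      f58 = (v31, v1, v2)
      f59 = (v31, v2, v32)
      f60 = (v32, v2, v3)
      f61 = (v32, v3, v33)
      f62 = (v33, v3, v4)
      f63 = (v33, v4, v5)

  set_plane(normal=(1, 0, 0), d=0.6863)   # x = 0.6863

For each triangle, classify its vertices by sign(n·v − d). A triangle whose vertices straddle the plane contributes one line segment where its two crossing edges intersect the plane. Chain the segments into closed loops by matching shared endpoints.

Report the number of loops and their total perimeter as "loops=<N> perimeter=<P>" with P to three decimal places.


Straddling triangles (20 of 64):
  (v1,v0,v6) [+-+] → (0.6863, 0, -1.48699)–(0.6863, 0.6863, -1.39461)  len=0.6925
  (v4,v9,v5) [++-] → (0.6863, 0.6863, 1.39461)–(0.6863, 0, 1.48699)  len=0.6925
  (v6,v0,v10) [+--] → (0.6863, 0.6863, -1.39461)–(0.6863, 0.720807, -1.3834)  len=0.0363
  (v6,v10,v7) [+-+] → (0.6863, 0.720807, -1.3834)–(0.6863, 1.09157, -0.873151)  len=0.6307
  (v7,v10,v11) [+--] → (0.6863, 1.09157, -0.873151)–(0.6863, 1.34205, -0.5284)  len=0.4261
  (v7,v11,v8) [+-+] → (0.6863, 1.34205, -0.5284)–(0.6863, 1.34205, 0.10228)  len=0.6307
  (v8,v11,v12) [+--] → (0.6863, 1.34205, 0.10228)–(0.6863, 1.34205, 0.5284)  len=0.4261
  (v8,v12,v9) [+-+] → (0.6863, 1.34205, 0.5284)–(0.6863, 0.742135, 1.35405)  len=1.0206
  (v9,v12,v13) [+--] → (0.6863, 0.742135, 1.35405)–(0.6863, 0.720807, 1.3834)  len=0.0363
  (v9,v13,v5) [+--] → (0.6863, 0.720807, 1.3834)–(0.6863, 0.6863, 1.39461)  len=0.0363
  (v26,v0,v30) [--+] → (0.6863, -0.6863, -1.39461)–(0.6863, -0.720807, -1.3834)  len=0.0363
  (v26,v30,v27) [-+-] → (0.6863, -0.720807, -1.3834)–(0.6863, -0.742135, -1.35405)  len=0.0363
  (v27,v30,v31) [-++] → (0.6863, -0.742135, -1.35405)–(0.6863, -1.34205, -0.5284)  len=1.0206
  (v27,v31,v28) [-+-] → (0.6863, -1.34205, -0.5284)–(0.6863, -1.34205, -0.10228)  len=0.4261
  (v28,v31,v32) [-++] → (0.6863, -1.34205, -0.10228)–(0.6863, -1.34205, 0.5284)  len=0.6307
  (v28,v32,v29) [-+-] → (0.6863, -1.34205, 0.5284)–(0.6863, -1.09157, 0.873151)  len=0.4261
  (v29,v32,v33) [-++] → (0.6863, -1.09157, 0.873151)–(0.6863, -0.720807, 1.3834)  len=0.6307
  (v29,v33,v5) [-+-] → (0.6863, -0.720807, 1.3834)–(0.6863, -0.6863, 1.39461)  len=0.0363
  (v30,v0,v1) [+-+] → (0.6863, -0.6863, -1.39461)–(0.6863, 0, -1.48699)  len=0.6925
  (v33,v4,v5) [++-] → (0.6863, 0, 1.48699)–(0.6863, -0.6863, 1.39461)  len=0.6925

Chained into 1 loop(s):
  loop 1: 20 segments, perimeter = 9.2562
Total perimeter = 9.256

loops=1 perimeter=9.256


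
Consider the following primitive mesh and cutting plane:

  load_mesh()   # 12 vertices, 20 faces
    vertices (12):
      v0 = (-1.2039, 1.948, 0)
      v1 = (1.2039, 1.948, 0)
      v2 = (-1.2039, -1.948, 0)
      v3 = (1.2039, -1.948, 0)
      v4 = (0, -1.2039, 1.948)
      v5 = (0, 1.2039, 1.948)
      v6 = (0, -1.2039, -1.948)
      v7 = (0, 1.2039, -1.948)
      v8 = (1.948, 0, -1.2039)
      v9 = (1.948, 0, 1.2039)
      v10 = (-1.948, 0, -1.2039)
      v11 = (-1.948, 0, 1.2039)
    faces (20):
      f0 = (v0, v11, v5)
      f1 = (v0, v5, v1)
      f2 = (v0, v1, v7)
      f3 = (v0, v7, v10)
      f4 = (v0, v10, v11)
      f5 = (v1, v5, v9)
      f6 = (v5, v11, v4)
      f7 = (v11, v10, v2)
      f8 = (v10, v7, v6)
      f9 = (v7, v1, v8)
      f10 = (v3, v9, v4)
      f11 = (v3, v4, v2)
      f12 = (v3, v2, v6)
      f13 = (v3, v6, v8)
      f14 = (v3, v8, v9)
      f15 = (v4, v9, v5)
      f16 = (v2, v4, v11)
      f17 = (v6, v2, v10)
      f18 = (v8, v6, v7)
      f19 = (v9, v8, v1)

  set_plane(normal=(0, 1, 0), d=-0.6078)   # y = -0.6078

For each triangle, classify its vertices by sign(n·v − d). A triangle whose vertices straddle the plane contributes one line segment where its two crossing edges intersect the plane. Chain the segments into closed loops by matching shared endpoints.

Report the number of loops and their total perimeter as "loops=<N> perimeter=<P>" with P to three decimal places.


loops=1 perimeter=11.693

Straddling triangles (10 of 20):
  (v5,v11,v4) [++-] → (-0.964534, -0.6078, 1.57957)–(0, -0.6078, 1.948)  len=1.0325
  (v11,v10,v2) [++-] → (-1.71583, -0.6078, -0.828268)–(-1.71583, -0.6078, 0.828268)  len=1.6565
  (v10,v7,v6) [++-] → (0, -0.6078, -1.948)–(-0.964534, -0.6078, -1.57957)  len=1.0325
  (v3,v9,v4) [-+-] → (1.71583, -0.6078, 0.828268)–(0.964534, -0.6078, 1.57957)  len=1.0625
  (v3,v6,v8) [--+] → (0.964534, -0.6078, -1.57957)–(1.71583, -0.6078, -0.828268)  len=1.0625
  (v3,v8,v9) [-++] → (1.71583, -0.6078, -0.828268)–(1.71583, -0.6078, 0.828268)  len=1.6565
  (v4,v9,v5) [-++] → (0.964534, -0.6078, 1.57957)–(0, -0.6078, 1.948)  len=1.0325
  (v2,v4,v11) [--+] → (-0.964534, -0.6078, 1.57957)–(-1.71583, -0.6078, 0.828268)  len=1.0625
  (v6,v2,v10) [--+] → (-1.71583, -0.6078, -0.828268)–(-0.964534, -0.6078, -1.57957)  len=1.0625
  (v8,v6,v7) [+-+] → (0.964534, -0.6078, -1.57957)–(0, -0.6078, -1.948)  len=1.0325

Chained into 1 loop(s):
  loop 1: 10 segments, perimeter = 11.6931
Total perimeter = 11.693


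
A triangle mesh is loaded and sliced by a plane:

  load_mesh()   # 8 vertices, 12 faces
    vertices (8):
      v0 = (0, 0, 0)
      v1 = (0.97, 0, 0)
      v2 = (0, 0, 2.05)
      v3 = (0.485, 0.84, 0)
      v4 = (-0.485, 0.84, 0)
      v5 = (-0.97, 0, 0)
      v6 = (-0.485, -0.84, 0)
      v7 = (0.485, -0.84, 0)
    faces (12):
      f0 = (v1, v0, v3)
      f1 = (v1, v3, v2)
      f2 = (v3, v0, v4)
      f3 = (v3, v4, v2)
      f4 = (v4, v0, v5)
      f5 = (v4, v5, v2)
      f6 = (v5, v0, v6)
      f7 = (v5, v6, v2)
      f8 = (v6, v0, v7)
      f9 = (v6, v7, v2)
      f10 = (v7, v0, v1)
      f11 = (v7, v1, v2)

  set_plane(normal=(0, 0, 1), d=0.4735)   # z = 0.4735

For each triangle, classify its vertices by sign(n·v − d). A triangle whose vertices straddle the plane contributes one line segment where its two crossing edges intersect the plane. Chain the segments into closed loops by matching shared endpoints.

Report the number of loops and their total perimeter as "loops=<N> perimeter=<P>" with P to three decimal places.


loops=1 perimeter=4.476

Straddling triangles (6 of 12):
  (v1,v3,v2) [--+] → (0.372977, 0.64598, 0.4735)–(0.745954, 0, 0.4735)  len=0.7459
  (v3,v4,v2) [--+] → (-0.372977, 0.64598, 0.4735)–(0.372977, 0.64598, 0.4735)  len=0.7460
  (v4,v5,v2) [--+] → (-0.745954, 0, 0.4735)–(-0.372977, 0.64598, 0.4735)  len=0.7459
  (v5,v6,v2) [--+] → (-0.372977, -0.64598, 0.4735)–(-0.745954, 0, 0.4735)  len=0.7459
  (v6,v7,v2) [--+] → (0.372977, -0.64598, 0.4735)–(-0.372977, -0.64598, 0.4735)  len=0.7460
  (v7,v1,v2) [--+] → (0.745954, 0, 0.4735)–(0.372977, -0.64598, 0.4735)  len=0.7459

Chained into 1 loop(s):
  loop 1: 6 segments, perimeter = 4.4756
Total perimeter = 4.476
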